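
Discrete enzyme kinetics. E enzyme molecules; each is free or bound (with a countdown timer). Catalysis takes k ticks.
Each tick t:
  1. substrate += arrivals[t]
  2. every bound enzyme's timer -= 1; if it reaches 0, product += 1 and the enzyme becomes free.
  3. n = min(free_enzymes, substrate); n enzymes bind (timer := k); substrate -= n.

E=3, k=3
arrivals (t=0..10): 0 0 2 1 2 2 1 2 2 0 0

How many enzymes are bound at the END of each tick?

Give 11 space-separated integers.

Answer: 0 0 2 3 3 3 3 3 3 3 3

Derivation:
t=0: arr=0 -> substrate=0 bound=0 product=0
t=1: arr=0 -> substrate=0 bound=0 product=0
t=2: arr=2 -> substrate=0 bound=2 product=0
t=3: arr=1 -> substrate=0 bound=3 product=0
t=4: arr=2 -> substrate=2 bound=3 product=0
t=5: arr=2 -> substrate=2 bound=3 product=2
t=6: arr=1 -> substrate=2 bound=3 product=3
t=7: arr=2 -> substrate=4 bound=3 product=3
t=8: arr=2 -> substrate=4 bound=3 product=5
t=9: arr=0 -> substrate=3 bound=3 product=6
t=10: arr=0 -> substrate=3 bound=3 product=6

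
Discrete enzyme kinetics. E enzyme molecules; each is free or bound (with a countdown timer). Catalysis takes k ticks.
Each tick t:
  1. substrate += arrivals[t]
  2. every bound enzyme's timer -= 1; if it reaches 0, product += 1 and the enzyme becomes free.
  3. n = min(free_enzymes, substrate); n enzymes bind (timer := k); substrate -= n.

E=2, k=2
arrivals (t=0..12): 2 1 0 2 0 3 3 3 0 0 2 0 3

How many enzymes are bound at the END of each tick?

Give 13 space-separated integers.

Answer: 2 2 1 2 2 2 2 2 2 2 2 2 2

Derivation:
t=0: arr=2 -> substrate=0 bound=2 product=0
t=1: arr=1 -> substrate=1 bound=2 product=0
t=2: arr=0 -> substrate=0 bound=1 product=2
t=3: arr=2 -> substrate=1 bound=2 product=2
t=4: arr=0 -> substrate=0 bound=2 product=3
t=5: arr=3 -> substrate=2 bound=2 product=4
t=6: arr=3 -> substrate=4 bound=2 product=5
t=7: arr=3 -> substrate=6 bound=2 product=6
t=8: arr=0 -> substrate=5 bound=2 product=7
t=9: arr=0 -> substrate=4 bound=2 product=8
t=10: arr=2 -> substrate=5 bound=2 product=9
t=11: arr=0 -> substrate=4 bound=2 product=10
t=12: arr=3 -> substrate=6 bound=2 product=11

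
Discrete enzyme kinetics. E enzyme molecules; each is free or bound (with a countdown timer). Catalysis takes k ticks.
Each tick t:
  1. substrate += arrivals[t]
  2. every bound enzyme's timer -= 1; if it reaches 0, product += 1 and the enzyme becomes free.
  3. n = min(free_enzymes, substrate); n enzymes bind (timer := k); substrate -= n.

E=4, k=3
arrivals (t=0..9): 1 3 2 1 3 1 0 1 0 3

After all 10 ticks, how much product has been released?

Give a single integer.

t=0: arr=1 -> substrate=0 bound=1 product=0
t=1: arr=3 -> substrate=0 bound=4 product=0
t=2: arr=2 -> substrate=2 bound=4 product=0
t=3: arr=1 -> substrate=2 bound=4 product=1
t=4: arr=3 -> substrate=2 bound=4 product=4
t=5: arr=1 -> substrate=3 bound=4 product=4
t=6: arr=0 -> substrate=2 bound=4 product=5
t=7: arr=1 -> substrate=0 bound=4 product=8
t=8: arr=0 -> substrate=0 bound=4 product=8
t=9: arr=3 -> substrate=2 bound=4 product=9

Answer: 9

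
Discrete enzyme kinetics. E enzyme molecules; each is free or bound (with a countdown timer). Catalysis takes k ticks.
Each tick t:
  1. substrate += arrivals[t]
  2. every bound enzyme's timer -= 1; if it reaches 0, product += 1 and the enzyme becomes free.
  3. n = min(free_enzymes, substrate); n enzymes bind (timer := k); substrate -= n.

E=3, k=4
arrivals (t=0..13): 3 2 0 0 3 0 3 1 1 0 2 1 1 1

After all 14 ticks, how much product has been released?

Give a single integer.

Answer: 9

Derivation:
t=0: arr=3 -> substrate=0 bound=3 product=0
t=1: arr=2 -> substrate=2 bound=3 product=0
t=2: arr=0 -> substrate=2 bound=3 product=0
t=3: arr=0 -> substrate=2 bound=3 product=0
t=4: arr=3 -> substrate=2 bound=3 product=3
t=5: arr=0 -> substrate=2 bound=3 product=3
t=6: arr=3 -> substrate=5 bound=3 product=3
t=7: arr=1 -> substrate=6 bound=3 product=3
t=8: arr=1 -> substrate=4 bound=3 product=6
t=9: arr=0 -> substrate=4 bound=3 product=6
t=10: arr=2 -> substrate=6 bound=3 product=6
t=11: arr=1 -> substrate=7 bound=3 product=6
t=12: arr=1 -> substrate=5 bound=3 product=9
t=13: arr=1 -> substrate=6 bound=3 product=9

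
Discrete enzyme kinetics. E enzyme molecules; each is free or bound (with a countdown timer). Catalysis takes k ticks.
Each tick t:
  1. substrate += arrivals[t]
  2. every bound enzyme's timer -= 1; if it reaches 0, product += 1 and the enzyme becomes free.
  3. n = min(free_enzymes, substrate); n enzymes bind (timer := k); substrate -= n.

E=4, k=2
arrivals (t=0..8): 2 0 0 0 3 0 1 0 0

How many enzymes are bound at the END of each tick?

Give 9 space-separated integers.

Answer: 2 2 0 0 3 3 1 1 0

Derivation:
t=0: arr=2 -> substrate=0 bound=2 product=0
t=1: arr=0 -> substrate=0 bound=2 product=0
t=2: arr=0 -> substrate=0 bound=0 product=2
t=3: arr=0 -> substrate=0 bound=0 product=2
t=4: arr=3 -> substrate=0 bound=3 product=2
t=5: arr=0 -> substrate=0 bound=3 product=2
t=6: arr=1 -> substrate=0 bound=1 product=5
t=7: arr=0 -> substrate=0 bound=1 product=5
t=8: arr=0 -> substrate=0 bound=0 product=6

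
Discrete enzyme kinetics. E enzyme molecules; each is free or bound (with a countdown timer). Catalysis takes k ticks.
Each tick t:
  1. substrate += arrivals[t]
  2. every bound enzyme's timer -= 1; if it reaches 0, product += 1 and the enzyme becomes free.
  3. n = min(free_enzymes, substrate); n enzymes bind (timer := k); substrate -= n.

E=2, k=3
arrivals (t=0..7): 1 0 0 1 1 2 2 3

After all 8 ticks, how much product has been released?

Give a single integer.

t=0: arr=1 -> substrate=0 bound=1 product=0
t=1: arr=0 -> substrate=0 bound=1 product=0
t=2: arr=0 -> substrate=0 bound=1 product=0
t=3: arr=1 -> substrate=0 bound=1 product=1
t=4: arr=1 -> substrate=0 bound=2 product=1
t=5: arr=2 -> substrate=2 bound=2 product=1
t=6: arr=2 -> substrate=3 bound=2 product=2
t=7: arr=3 -> substrate=5 bound=2 product=3

Answer: 3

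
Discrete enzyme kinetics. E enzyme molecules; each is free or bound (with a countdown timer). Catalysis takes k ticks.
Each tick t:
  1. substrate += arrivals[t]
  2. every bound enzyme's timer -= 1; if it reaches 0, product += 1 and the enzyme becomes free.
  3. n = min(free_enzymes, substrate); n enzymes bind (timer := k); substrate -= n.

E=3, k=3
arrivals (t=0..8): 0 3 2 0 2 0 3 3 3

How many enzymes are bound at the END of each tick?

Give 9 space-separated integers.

t=0: arr=0 -> substrate=0 bound=0 product=0
t=1: arr=3 -> substrate=0 bound=3 product=0
t=2: arr=2 -> substrate=2 bound=3 product=0
t=3: arr=0 -> substrate=2 bound=3 product=0
t=4: arr=2 -> substrate=1 bound=3 product=3
t=5: arr=0 -> substrate=1 bound=3 product=3
t=6: arr=3 -> substrate=4 bound=3 product=3
t=7: arr=3 -> substrate=4 bound=3 product=6
t=8: arr=3 -> substrate=7 bound=3 product=6

Answer: 0 3 3 3 3 3 3 3 3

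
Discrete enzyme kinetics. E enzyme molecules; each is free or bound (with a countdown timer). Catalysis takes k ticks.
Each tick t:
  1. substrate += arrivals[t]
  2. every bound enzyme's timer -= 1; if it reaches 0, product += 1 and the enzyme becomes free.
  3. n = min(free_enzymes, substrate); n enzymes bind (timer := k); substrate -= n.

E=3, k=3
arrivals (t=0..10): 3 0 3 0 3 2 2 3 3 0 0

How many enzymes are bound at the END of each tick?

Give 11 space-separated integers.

t=0: arr=3 -> substrate=0 bound=3 product=0
t=1: arr=0 -> substrate=0 bound=3 product=0
t=2: arr=3 -> substrate=3 bound=3 product=0
t=3: arr=0 -> substrate=0 bound=3 product=3
t=4: arr=3 -> substrate=3 bound=3 product=3
t=5: arr=2 -> substrate=5 bound=3 product=3
t=6: arr=2 -> substrate=4 bound=3 product=6
t=7: arr=3 -> substrate=7 bound=3 product=6
t=8: arr=3 -> substrate=10 bound=3 product=6
t=9: arr=0 -> substrate=7 bound=3 product=9
t=10: arr=0 -> substrate=7 bound=3 product=9

Answer: 3 3 3 3 3 3 3 3 3 3 3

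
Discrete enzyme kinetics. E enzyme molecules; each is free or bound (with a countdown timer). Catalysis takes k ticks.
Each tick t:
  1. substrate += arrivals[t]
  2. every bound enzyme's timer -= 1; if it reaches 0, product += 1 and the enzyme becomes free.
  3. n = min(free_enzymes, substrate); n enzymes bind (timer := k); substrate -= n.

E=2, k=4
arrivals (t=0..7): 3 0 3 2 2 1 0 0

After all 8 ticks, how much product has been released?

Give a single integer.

Answer: 2

Derivation:
t=0: arr=3 -> substrate=1 bound=2 product=0
t=1: arr=0 -> substrate=1 bound=2 product=0
t=2: arr=3 -> substrate=4 bound=2 product=0
t=3: arr=2 -> substrate=6 bound=2 product=0
t=4: arr=2 -> substrate=6 bound=2 product=2
t=5: arr=1 -> substrate=7 bound=2 product=2
t=6: arr=0 -> substrate=7 bound=2 product=2
t=7: arr=0 -> substrate=7 bound=2 product=2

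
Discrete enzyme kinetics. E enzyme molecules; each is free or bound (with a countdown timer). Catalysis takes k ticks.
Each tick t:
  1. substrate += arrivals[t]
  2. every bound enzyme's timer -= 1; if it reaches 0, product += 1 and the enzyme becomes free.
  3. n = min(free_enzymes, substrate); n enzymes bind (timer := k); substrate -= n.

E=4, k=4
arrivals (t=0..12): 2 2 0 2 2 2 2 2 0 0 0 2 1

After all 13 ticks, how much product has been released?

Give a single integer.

Answer: 10

Derivation:
t=0: arr=2 -> substrate=0 bound=2 product=0
t=1: arr=2 -> substrate=0 bound=4 product=0
t=2: arr=0 -> substrate=0 bound=4 product=0
t=3: arr=2 -> substrate=2 bound=4 product=0
t=4: arr=2 -> substrate=2 bound=4 product=2
t=5: arr=2 -> substrate=2 bound=4 product=4
t=6: arr=2 -> substrate=4 bound=4 product=4
t=7: arr=2 -> substrate=6 bound=4 product=4
t=8: arr=0 -> substrate=4 bound=4 product=6
t=9: arr=0 -> substrate=2 bound=4 product=8
t=10: arr=0 -> substrate=2 bound=4 product=8
t=11: arr=2 -> substrate=4 bound=4 product=8
t=12: arr=1 -> substrate=3 bound=4 product=10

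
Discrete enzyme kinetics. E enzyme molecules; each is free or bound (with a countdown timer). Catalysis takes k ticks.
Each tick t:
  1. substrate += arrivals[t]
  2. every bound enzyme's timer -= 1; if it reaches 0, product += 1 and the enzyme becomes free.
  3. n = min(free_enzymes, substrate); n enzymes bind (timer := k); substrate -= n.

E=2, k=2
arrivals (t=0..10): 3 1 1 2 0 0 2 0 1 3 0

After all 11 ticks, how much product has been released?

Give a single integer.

t=0: arr=3 -> substrate=1 bound=2 product=0
t=1: arr=1 -> substrate=2 bound=2 product=0
t=2: arr=1 -> substrate=1 bound=2 product=2
t=3: arr=2 -> substrate=3 bound=2 product=2
t=4: arr=0 -> substrate=1 bound=2 product=4
t=5: arr=0 -> substrate=1 bound=2 product=4
t=6: arr=2 -> substrate=1 bound=2 product=6
t=7: arr=0 -> substrate=1 bound=2 product=6
t=8: arr=1 -> substrate=0 bound=2 product=8
t=9: arr=3 -> substrate=3 bound=2 product=8
t=10: arr=0 -> substrate=1 bound=2 product=10

Answer: 10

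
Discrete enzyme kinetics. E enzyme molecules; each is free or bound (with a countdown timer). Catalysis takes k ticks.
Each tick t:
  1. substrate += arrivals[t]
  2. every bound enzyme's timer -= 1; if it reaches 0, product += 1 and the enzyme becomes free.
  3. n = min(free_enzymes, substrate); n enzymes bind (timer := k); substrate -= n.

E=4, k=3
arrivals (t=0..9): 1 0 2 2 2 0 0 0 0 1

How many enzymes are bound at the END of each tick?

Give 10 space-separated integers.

t=0: arr=1 -> substrate=0 bound=1 product=0
t=1: arr=0 -> substrate=0 bound=1 product=0
t=2: arr=2 -> substrate=0 bound=3 product=0
t=3: arr=2 -> substrate=0 bound=4 product=1
t=4: arr=2 -> substrate=2 bound=4 product=1
t=5: arr=0 -> substrate=0 bound=4 product=3
t=6: arr=0 -> substrate=0 bound=2 product=5
t=7: arr=0 -> substrate=0 bound=2 product=5
t=8: arr=0 -> substrate=0 bound=0 product=7
t=9: arr=1 -> substrate=0 bound=1 product=7

Answer: 1 1 3 4 4 4 2 2 0 1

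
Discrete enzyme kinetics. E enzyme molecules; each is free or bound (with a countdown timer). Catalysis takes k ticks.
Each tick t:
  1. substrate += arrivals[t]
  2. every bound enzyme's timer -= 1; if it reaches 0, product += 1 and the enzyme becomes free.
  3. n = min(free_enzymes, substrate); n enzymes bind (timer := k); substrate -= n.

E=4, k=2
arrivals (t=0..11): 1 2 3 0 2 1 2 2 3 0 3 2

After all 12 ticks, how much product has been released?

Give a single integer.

t=0: arr=1 -> substrate=0 bound=1 product=0
t=1: arr=2 -> substrate=0 bound=3 product=0
t=2: arr=3 -> substrate=1 bound=4 product=1
t=3: arr=0 -> substrate=0 bound=3 product=3
t=4: arr=2 -> substrate=0 bound=3 product=5
t=5: arr=1 -> substrate=0 bound=3 product=6
t=6: arr=2 -> substrate=0 bound=3 product=8
t=7: arr=2 -> substrate=0 bound=4 product=9
t=8: arr=3 -> substrate=1 bound=4 product=11
t=9: arr=0 -> substrate=0 bound=3 product=13
t=10: arr=3 -> substrate=0 bound=4 product=15
t=11: arr=2 -> substrate=1 bound=4 product=16

Answer: 16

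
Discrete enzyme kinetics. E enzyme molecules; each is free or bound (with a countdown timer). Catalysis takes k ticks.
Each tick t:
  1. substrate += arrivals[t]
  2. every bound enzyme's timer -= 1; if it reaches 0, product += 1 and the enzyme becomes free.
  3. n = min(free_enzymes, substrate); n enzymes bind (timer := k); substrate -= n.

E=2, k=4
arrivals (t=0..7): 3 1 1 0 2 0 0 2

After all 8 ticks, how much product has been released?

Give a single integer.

t=0: arr=3 -> substrate=1 bound=2 product=0
t=1: arr=1 -> substrate=2 bound=2 product=0
t=2: arr=1 -> substrate=3 bound=2 product=0
t=3: arr=0 -> substrate=3 bound=2 product=0
t=4: arr=2 -> substrate=3 bound=2 product=2
t=5: arr=0 -> substrate=3 bound=2 product=2
t=6: arr=0 -> substrate=3 bound=2 product=2
t=7: arr=2 -> substrate=5 bound=2 product=2

Answer: 2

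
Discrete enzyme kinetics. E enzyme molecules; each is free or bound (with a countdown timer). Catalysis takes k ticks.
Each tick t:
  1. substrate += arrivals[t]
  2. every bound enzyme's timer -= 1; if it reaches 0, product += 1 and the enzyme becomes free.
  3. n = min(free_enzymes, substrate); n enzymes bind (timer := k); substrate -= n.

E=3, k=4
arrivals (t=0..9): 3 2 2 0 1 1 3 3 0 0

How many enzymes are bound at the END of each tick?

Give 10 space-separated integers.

t=0: arr=3 -> substrate=0 bound=3 product=0
t=1: arr=2 -> substrate=2 bound=3 product=0
t=2: arr=2 -> substrate=4 bound=3 product=0
t=3: arr=0 -> substrate=4 bound=3 product=0
t=4: arr=1 -> substrate=2 bound=3 product=3
t=5: arr=1 -> substrate=3 bound=3 product=3
t=6: arr=3 -> substrate=6 bound=3 product=3
t=7: arr=3 -> substrate=9 bound=3 product=3
t=8: arr=0 -> substrate=6 bound=3 product=6
t=9: arr=0 -> substrate=6 bound=3 product=6

Answer: 3 3 3 3 3 3 3 3 3 3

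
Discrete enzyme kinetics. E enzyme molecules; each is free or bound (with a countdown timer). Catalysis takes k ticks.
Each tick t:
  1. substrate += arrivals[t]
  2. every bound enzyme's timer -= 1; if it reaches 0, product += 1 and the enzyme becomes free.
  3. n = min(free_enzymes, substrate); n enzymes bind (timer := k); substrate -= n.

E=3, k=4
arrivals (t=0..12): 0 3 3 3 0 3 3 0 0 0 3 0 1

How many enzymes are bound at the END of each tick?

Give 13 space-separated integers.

t=0: arr=0 -> substrate=0 bound=0 product=0
t=1: arr=3 -> substrate=0 bound=3 product=0
t=2: arr=3 -> substrate=3 bound=3 product=0
t=3: arr=3 -> substrate=6 bound=3 product=0
t=4: arr=0 -> substrate=6 bound=3 product=0
t=5: arr=3 -> substrate=6 bound=3 product=3
t=6: arr=3 -> substrate=9 bound=3 product=3
t=7: arr=0 -> substrate=9 bound=3 product=3
t=8: arr=0 -> substrate=9 bound=3 product=3
t=9: arr=0 -> substrate=6 bound=3 product=6
t=10: arr=3 -> substrate=9 bound=3 product=6
t=11: arr=0 -> substrate=9 bound=3 product=6
t=12: arr=1 -> substrate=10 bound=3 product=6

Answer: 0 3 3 3 3 3 3 3 3 3 3 3 3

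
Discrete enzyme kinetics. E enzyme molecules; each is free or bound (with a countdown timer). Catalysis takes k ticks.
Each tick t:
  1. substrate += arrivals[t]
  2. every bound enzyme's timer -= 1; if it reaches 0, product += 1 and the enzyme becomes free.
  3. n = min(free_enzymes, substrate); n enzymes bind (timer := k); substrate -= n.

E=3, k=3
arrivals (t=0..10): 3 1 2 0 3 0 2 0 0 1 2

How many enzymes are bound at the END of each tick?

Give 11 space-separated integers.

t=0: arr=3 -> substrate=0 bound=3 product=0
t=1: arr=1 -> substrate=1 bound=3 product=0
t=2: arr=2 -> substrate=3 bound=3 product=0
t=3: arr=0 -> substrate=0 bound=3 product=3
t=4: arr=3 -> substrate=3 bound=3 product=3
t=5: arr=0 -> substrate=3 bound=3 product=3
t=6: arr=2 -> substrate=2 bound=3 product=6
t=7: arr=0 -> substrate=2 bound=3 product=6
t=8: arr=0 -> substrate=2 bound=3 product=6
t=9: arr=1 -> substrate=0 bound=3 product=9
t=10: arr=2 -> substrate=2 bound=3 product=9

Answer: 3 3 3 3 3 3 3 3 3 3 3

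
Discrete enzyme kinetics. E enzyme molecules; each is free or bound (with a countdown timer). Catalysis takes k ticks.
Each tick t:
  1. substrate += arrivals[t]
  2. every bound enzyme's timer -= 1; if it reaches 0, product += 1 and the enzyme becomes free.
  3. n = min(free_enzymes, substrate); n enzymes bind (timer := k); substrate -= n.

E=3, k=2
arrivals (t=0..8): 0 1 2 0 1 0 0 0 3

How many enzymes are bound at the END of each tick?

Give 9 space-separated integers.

t=0: arr=0 -> substrate=0 bound=0 product=0
t=1: arr=1 -> substrate=0 bound=1 product=0
t=2: arr=2 -> substrate=0 bound=3 product=0
t=3: arr=0 -> substrate=0 bound=2 product=1
t=4: arr=1 -> substrate=0 bound=1 product=3
t=5: arr=0 -> substrate=0 bound=1 product=3
t=6: arr=0 -> substrate=0 bound=0 product=4
t=7: arr=0 -> substrate=0 bound=0 product=4
t=8: arr=3 -> substrate=0 bound=3 product=4

Answer: 0 1 3 2 1 1 0 0 3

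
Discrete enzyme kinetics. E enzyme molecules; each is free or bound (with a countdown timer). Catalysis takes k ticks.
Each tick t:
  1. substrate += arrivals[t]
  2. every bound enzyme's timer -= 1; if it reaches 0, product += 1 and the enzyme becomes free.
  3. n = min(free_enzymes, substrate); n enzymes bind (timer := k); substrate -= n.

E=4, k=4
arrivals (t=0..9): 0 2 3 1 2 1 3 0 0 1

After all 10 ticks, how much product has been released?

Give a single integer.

t=0: arr=0 -> substrate=0 bound=0 product=0
t=1: arr=2 -> substrate=0 bound=2 product=0
t=2: arr=3 -> substrate=1 bound=4 product=0
t=3: arr=1 -> substrate=2 bound=4 product=0
t=4: arr=2 -> substrate=4 bound=4 product=0
t=5: arr=1 -> substrate=3 bound=4 product=2
t=6: arr=3 -> substrate=4 bound=4 product=4
t=7: arr=0 -> substrate=4 bound=4 product=4
t=8: arr=0 -> substrate=4 bound=4 product=4
t=9: arr=1 -> substrate=3 bound=4 product=6

Answer: 6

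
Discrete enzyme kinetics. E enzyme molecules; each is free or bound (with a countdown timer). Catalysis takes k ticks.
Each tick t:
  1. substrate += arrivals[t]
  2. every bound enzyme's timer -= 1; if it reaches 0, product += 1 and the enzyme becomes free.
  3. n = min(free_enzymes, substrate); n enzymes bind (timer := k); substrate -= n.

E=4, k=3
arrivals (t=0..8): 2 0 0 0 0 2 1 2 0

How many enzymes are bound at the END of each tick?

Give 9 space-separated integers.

Answer: 2 2 2 0 0 2 3 4 3

Derivation:
t=0: arr=2 -> substrate=0 bound=2 product=0
t=1: arr=0 -> substrate=0 bound=2 product=0
t=2: arr=0 -> substrate=0 bound=2 product=0
t=3: arr=0 -> substrate=0 bound=0 product=2
t=4: arr=0 -> substrate=0 bound=0 product=2
t=5: arr=2 -> substrate=0 bound=2 product=2
t=6: arr=1 -> substrate=0 bound=3 product=2
t=7: arr=2 -> substrate=1 bound=4 product=2
t=8: arr=0 -> substrate=0 bound=3 product=4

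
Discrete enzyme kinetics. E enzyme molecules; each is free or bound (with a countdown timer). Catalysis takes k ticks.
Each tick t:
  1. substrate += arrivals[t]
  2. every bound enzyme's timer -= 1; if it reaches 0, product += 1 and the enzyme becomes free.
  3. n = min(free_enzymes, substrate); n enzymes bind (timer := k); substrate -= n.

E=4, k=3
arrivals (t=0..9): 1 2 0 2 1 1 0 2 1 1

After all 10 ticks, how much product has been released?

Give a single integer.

Answer: 7

Derivation:
t=0: arr=1 -> substrate=0 bound=1 product=0
t=1: arr=2 -> substrate=0 bound=3 product=0
t=2: arr=0 -> substrate=0 bound=3 product=0
t=3: arr=2 -> substrate=0 bound=4 product=1
t=4: arr=1 -> substrate=0 bound=3 product=3
t=5: arr=1 -> substrate=0 bound=4 product=3
t=6: arr=0 -> substrate=0 bound=2 product=5
t=7: arr=2 -> substrate=0 bound=3 product=6
t=8: arr=1 -> substrate=0 bound=3 product=7
t=9: arr=1 -> substrate=0 bound=4 product=7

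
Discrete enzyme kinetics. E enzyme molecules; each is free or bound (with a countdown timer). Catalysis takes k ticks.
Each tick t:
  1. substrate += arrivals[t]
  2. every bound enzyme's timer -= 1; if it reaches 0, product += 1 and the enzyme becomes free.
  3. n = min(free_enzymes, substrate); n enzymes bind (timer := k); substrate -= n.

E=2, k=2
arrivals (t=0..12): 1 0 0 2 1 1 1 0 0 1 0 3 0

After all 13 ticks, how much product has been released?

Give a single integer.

t=0: arr=1 -> substrate=0 bound=1 product=0
t=1: arr=0 -> substrate=0 bound=1 product=0
t=2: arr=0 -> substrate=0 bound=0 product=1
t=3: arr=2 -> substrate=0 bound=2 product=1
t=4: arr=1 -> substrate=1 bound=2 product=1
t=5: arr=1 -> substrate=0 bound=2 product=3
t=6: arr=1 -> substrate=1 bound=2 product=3
t=7: arr=0 -> substrate=0 bound=1 product=5
t=8: arr=0 -> substrate=0 bound=1 product=5
t=9: arr=1 -> substrate=0 bound=1 product=6
t=10: arr=0 -> substrate=0 bound=1 product=6
t=11: arr=3 -> substrate=1 bound=2 product=7
t=12: arr=0 -> substrate=1 bound=2 product=7

Answer: 7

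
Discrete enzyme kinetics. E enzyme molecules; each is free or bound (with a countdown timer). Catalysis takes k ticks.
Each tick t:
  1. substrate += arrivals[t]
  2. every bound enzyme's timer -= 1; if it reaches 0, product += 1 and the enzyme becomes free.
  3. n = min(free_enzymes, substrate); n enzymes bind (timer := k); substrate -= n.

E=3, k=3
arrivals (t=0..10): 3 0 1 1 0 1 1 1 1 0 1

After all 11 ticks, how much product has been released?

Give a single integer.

Answer: 8

Derivation:
t=0: arr=3 -> substrate=0 bound=3 product=0
t=1: arr=0 -> substrate=0 bound=3 product=0
t=2: arr=1 -> substrate=1 bound=3 product=0
t=3: arr=1 -> substrate=0 bound=2 product=3
t=4: arr=0 -> substrate=0 bound=2 product=3
t=5: arr=1 -> substrate=0 bound=3 product=3
t=6: arr=1 -> substrate=0 bound=2 product=5
t=7: arr=1 -> substrate=0 bound=3 product=5
t=8: arr=1 -> substrate=0 bound=3 product=6
t=9: arr=0 -> substrate=0 bound=2 product=7
t=10: arr=1 -> substrate=0 bound=2 product=8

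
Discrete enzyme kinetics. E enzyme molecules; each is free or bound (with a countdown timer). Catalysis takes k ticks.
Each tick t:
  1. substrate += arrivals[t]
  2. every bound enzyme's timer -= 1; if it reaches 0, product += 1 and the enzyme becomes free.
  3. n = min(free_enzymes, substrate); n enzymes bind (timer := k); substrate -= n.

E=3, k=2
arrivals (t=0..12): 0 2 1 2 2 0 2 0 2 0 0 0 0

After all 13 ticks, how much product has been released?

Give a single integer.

Answer: 11

Derivation:
t=0: arr=0 -> substrate=0 bound=0 product=0
t=1: arr=2 -> substrate=0 bound=2 product=0
t=2: arr=1 -> substrate=0 bound=3 product=0
t=3: arr=2 -> substrate=0 bound=3 product=2
t=4: arr=2 -> substrate=1 bound=3 product=3
t=5: arr=0 -> substrate=0 bound=2 product=5
t=6: arr=2 -> substrate=0 bound=3 product=6
t=7: arr=0 -> substrate=0 bound=2 product=7
t=8: arr=2 -> substrate=0 bound=2 product=9
t=9: arr=0 -> substrate=0 bound=2 product=9
t=10: arr=0 -> substrate=0 bound=0 product=11
t=11: arr=0 -> substrate=0 bound=0 product=11
t=12: arr=0 -> substrate=0 bound=0 product=11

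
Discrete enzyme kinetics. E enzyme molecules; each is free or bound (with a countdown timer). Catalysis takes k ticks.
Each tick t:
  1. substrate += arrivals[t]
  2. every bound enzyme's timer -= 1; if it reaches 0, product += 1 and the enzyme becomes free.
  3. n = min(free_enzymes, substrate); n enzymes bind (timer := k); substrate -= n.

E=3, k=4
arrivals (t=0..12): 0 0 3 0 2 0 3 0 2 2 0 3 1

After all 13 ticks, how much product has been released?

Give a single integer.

Answer: 6

Derivation:
t=0: arr=0 -> substrate=0 bound=0 product=0
t=1: arr=0 -> substrate=0 bound=0 product=0
t=2: arr=3 -> substrate=0 bound=3 product=0
t=3: arr=0 -> substrate=0 bound=3 product=0
t=4: arr=2 -> substrate=2 bound=3 product=0
t=5: arr=0 -> substrate=2 bound=3 product=0
t=6: arr=3 -> substrate=2 bound=3 product=3
t=7: arr=0 -> substrate=2 bound=3 product=3
t=8: arr=2 -> substrate=4 bound=3 product=3
t=9: arr=2 -> substrate=6 bound=3 product=3
t=10: arr=0 -> substrate=3 bound=3 product=6
t=11: arr=3 -> substrate=6 bound=3 product=6
t=12: arr=1 -> substrate=7 bound=3 product=6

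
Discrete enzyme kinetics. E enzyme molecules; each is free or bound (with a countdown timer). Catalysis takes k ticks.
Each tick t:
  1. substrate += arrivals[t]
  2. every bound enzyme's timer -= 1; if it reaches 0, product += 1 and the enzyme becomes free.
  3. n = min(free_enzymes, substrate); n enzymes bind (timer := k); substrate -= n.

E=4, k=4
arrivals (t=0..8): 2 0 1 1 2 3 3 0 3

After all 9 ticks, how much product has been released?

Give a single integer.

Answer: 6

Derivation:
t=0: arr=2 -> substrate=0 bound=2 product=0
t=1: arr=0 -> substrate=0 bound=2 product=0
t=2: arr=1 -> substrate=0 bound=3 product=0
t=3: arr=1 -> substrate=0 bound=4 product=0
t=4: arr=2 -> substrate=0 bound=4 product=2
t=5: arr=3 -> substrate=3 bound=4 product=2
t=6: arr=3 -> substrate=5 bound=4 product=3
t=7: arr=0 -> substrate=4 bound=4 product=4
t=8: arr=3 -> substrate=5 bound=4 product=6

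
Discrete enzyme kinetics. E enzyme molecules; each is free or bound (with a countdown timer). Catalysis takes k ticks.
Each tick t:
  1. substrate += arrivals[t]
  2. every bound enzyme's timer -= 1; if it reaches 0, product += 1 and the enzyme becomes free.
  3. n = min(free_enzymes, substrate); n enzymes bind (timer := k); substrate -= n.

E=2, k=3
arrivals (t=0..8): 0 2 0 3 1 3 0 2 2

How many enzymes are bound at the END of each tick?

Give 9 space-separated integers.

t=0: arr=0 -> substrate=0 bound=0 product=0
t=1: arr=2 -> substrate=0 bound=2 product=0
t=2: arr=0 -> substrate=0 bound=2 product=0
t=3: arr=3 -> substrate=3 bound=2 product=0
t=4: arr=1 -> substrate=2 bound=2 product=2
t=5: arr=3 -> substrate=5 bound=2 product=2
t=6: arr=0 -> substrate=5 bound=2 product=2
t=7: arr=2 -> substrate=5 bound=2 product=4
t=8: arr=2 -> substrate=7 bound=2 product=4

Answer: 0 2 2 2 2 2 2 2 2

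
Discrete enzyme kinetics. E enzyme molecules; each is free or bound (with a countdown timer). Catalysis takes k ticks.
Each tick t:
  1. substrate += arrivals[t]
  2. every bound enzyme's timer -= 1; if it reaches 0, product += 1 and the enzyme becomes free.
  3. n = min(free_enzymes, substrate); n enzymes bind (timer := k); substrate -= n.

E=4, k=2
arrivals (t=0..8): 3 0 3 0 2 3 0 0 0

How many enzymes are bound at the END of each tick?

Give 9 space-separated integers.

Answer: 3 3 3 3 2 4 3 1 0

Derivation:
t=0: arr=3 -> substrate=0 bound=3 product=0
t=1: arr=0 -> substrate=0 bound=3 product=0
t=2: arr=3 -> substrate=0 bound=3 product=3
t=3: arr=0 -> substrate=0 bound=3 product=3
t=4: arr=2 -> substrate=0 bound=2 product=6
t=5: arr=3 -> substrate=1 bound=4 product=6
t=6: arr=0 -> substrate=0 bound=3 product=8
t=7: arr=0 -> substrate=0 bound=1 product=10
t=8: arr=0 -> substrate=0 bound=0 product=11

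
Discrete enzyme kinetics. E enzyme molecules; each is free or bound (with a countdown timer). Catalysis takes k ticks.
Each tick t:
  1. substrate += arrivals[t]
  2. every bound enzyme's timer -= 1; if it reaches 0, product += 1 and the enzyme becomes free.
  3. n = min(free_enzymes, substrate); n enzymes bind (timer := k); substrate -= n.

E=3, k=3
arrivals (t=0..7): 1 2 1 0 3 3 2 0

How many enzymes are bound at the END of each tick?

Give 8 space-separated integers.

t=0: arr=1 -> substrate=0 bound=1 product=0
t=1: arr=2 -> substrate=0 bound=3 product=0
t=2: arr=1 -> substrate=1 bound=3 product=0
t=3: arr=0 -> substrate=0 bound=3 product=1
t=4: arr=3 -> substrate=1 bound=3 product=3
t=5: arr=3 -> substrate=4 bound=3 product=3
t=6: arr=2 -> substrate=5 bound=3 product=4
t=7: arr=0 -> substrate=3 bound=3 product=6

Answer: 1 3 3 3 3 3 3 3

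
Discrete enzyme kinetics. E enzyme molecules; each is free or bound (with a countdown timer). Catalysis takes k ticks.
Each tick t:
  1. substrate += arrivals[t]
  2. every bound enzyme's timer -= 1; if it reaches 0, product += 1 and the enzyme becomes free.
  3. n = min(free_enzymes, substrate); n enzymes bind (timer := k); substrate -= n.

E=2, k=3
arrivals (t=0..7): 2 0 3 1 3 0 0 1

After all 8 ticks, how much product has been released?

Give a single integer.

t=0: arr=2 -> substrate=0 bound=2 product=0
t=1: arr=0 -> substrate=0 bound=2 product=0
t=2: arr=3 -> substrate=3 bound=2 product=0
t=3: arr=1 -> substrate=2 bound=2 product=2
t=4: arr=3 -> substrate=5 bound=2 product=2
t=5: arr=0 -> substrate=5 bound=2 product=2
t=6: arr=0 -> substrate=3 bound=2 product=4
t=7: arr=1 -> substrate=4 bound=2 product=4

Answer: 4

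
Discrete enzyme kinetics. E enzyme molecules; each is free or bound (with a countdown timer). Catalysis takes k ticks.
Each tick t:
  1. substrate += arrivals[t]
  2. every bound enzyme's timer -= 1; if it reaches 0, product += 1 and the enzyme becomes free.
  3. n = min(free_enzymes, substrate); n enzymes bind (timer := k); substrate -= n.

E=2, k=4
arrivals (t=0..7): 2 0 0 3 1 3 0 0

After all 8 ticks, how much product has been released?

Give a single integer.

t=0: arr=2 -> substrate=0 bound=2 product=0
t=1: arr=0 -> substrate=0 bound=2 product=0
t=2: arr=0 -> substrate=0 bound=2 product=0
t=3: arr=3 -> substrate=3 bound=2 product=0
t=4: arr=1 -> substrate=2 bound=2 product=2
t=5: arr=3 -> substrate=5 bound=2 product=2
t=6: arr=0 -> substrate=5 bound=2 product=2
t=7: arr=0 -> substrate=5 bound=2 product=2

Answer: 2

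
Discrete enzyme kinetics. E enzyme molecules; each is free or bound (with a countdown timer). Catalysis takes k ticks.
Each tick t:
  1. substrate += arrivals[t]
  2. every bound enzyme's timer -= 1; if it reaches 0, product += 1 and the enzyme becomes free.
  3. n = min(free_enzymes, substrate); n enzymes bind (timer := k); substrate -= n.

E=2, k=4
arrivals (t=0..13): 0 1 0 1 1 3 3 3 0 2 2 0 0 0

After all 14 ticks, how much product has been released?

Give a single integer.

t=0: arr=0 -> substrate=0 bound=0 product=0
t=1: arr=1 -> substrate=0 bound=1 product=0
t=2: arr=0 -> substrate=0 bound=1 product=0
t=3: arr=1 -> substrate=0 bound=2 product=0
t=4: arr=1 -> substrate=1 bound=2 product=0
t=5: arr=3 -> substrate=3 bound=2 product=1
t=6: arr=3 -> substrate=6 bound=2 product=1
t=7: arr=3 -> substrate=8 bound=2 product=2
t=8: arr=0 -> substrate=8 bound=2 product=2
t=9: arr=2 -> substrate=9 bound=2 product=3
t=10: arr=2 -> substrate=11 bound=2 product=3
t=11: arr=0 -> substrate=10 bound=2 product=4
t=12: arr=0 -> substrate=10 bound=2 product=4
t=13: arr=0 -> substrate=9 bound=2 product=5

Answer: 5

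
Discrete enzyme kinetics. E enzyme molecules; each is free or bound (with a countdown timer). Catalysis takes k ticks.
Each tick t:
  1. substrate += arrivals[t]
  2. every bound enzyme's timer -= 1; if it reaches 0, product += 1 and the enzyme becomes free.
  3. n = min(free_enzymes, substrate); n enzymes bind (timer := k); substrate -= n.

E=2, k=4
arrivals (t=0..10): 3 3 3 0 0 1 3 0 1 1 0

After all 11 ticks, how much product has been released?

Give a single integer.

Answer: 4

Derivation:
t=0: arr=3 -> substrate=1 bound=2 product=0
t=1: arr=3 -> substrate=4 bound=2 product=0
t=2: arr=3 -> substrate=7 bound=2 product=0
t=3: arr=0 -> substrate=7 bound=2 product=0
t=4: arr=0 -> substrate=5 bound=2 product=2
t=5: arr=1 -> substrate=6 bound=2 product=2
t=6: arr=3 -> substrate=9 bound=2 product=2
t=7: arr=0 -> substrate=9 bound=2 product=2
t=8: arr=1 -> substrate=8 bound=2 product=4
t=9: arr=1 -> substrate=9 bound=2 product=4
t=10: arr=0 -> substrate=9 bound=2 product=4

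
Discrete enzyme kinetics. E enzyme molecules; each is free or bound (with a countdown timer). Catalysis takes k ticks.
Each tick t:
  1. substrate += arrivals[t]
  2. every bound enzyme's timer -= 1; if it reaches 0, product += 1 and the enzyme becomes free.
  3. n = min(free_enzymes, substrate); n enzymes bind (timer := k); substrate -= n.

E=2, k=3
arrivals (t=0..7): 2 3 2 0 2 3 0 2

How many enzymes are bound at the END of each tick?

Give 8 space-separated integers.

Answer: 2 2 2 2 2 2 2 2

Derivation:
t=0: arr=2 -> substrate=0 bound=2 product=0
t=1: arr=3 -> substrate=3 bound=2 product=0
t=2: arr=2 -> substrate=5 bound=2 product=0
t=3: arr=0 -> substrate=3 bound=2 product=2
t=4: arr=2 -> substrate=5 bound=2 product=2
t=5: arr=3 -> substrate=8 bound=2 product=2
t=6: arr=0 -> substrate=6 bound=2 product=4
t=7: arr=2 -> substrate=8 bound=2 product=4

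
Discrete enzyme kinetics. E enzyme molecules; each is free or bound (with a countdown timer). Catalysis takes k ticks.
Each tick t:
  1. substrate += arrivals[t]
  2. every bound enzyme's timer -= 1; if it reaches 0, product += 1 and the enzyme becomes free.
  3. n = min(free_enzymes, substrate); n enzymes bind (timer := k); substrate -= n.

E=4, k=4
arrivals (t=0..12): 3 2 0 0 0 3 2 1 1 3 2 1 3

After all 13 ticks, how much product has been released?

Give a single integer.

Answer: 9

Derivation:
t=0: arr=3 -> substrate=0 bound=3 product=0
t=1: arr=2 -> substrate=1 bound=4 product=0
t=2: arr=0 -> substrate=1 bound=4 product=0
t=3: arr=0 -> substrate=1 bound=4 product=0
t=4: arr=0 -> substrate=0 bound=2 product=3
t=5: arr=3 -> substrate=0 bound=4 product=4
t=6: arr=2 -> substrate=2 bound=4 product=4
t=7: arr=1 -> substrate=3 bound=4 product=4
t=8: arr=1 -> substrate=3 bound=4 product=5
t=9: arr=3 -> substrate=3 bound=4 product=8
t=10: arr=2 -> substrate=5 bound=4 product=8
t=11: arr=1 -> substrate=6 bound=4 product=8
t=12: arr=3 -> substrate=8 bound=4 product=9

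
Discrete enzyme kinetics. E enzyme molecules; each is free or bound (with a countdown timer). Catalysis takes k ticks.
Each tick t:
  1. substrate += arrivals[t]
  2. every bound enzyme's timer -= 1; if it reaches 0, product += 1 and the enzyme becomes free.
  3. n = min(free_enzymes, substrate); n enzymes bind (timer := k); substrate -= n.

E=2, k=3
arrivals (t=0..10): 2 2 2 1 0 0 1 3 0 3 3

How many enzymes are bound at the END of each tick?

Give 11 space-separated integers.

Answer: 2 2 2 2 2 2 2 2 2 2 2

Derivation:
t=0: arr=2 -> substrate=0 bound=2 product=0
t=1: arr=2 -> substrate=2 bound=2 product=0
t=2: arr=2 -> substrate=4 bound=2 product=0
t=3: arr=1 -> substrate=3 bound=2 product=2
t=4: arr=0 -> substrate=3 bound=2 product=2
t=5: arr=0 -> substrate=3 bound=2 product=2
t=6: arr=1 -> substrate=2 bound=2 product=4
t=7: arr=3 -> substrate=5 bound=2 product=4
t=8: arr=0 -> substrate=5 bound=2 product=4
t=9: arr=3 -> substrate=6 bound=2 product=6
t=10: arr=3 -> substrate=9 bound=2 product=6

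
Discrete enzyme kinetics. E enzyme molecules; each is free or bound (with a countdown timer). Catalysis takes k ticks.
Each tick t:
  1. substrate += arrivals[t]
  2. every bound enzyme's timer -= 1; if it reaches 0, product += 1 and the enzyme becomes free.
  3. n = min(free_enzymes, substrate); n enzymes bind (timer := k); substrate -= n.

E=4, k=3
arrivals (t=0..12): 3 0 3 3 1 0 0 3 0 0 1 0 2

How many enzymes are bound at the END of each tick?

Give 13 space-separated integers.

t=0: arr=3 -> substrate=0 bound=3 product=0
t=1: arr=0 -> substrate=0 bound=3 product=0
t=2: arr=3 -> substrate=2 bound=4 product=0
t=3: arr=3 -> substrate=2 bound=4 product=3
t=4: arr=1 -> substrate=3 bound=4 product=3
t=5: arr=0 -> substrate=2 bound=4 product=4
t=6: arr=0 -> substrate=0 bound=3 product=7
t=7: arr=3 -> substrate=2 bound=4 product=7
t=8: arr=0 -> substrate=1 bound=4 product=8
t=9: arr=0 -> substrate=0 bound=3 product=10
t=10: arr=1 -> substrate=0 bound=3 product=11
t=11: arr=0 -> substrate=0 bound=2 product=12
t=12: arr=2 -> substrate=0 bound=3 product=13

Answer: 3 3 4 4 4 4 3 4 4 3 3 2 3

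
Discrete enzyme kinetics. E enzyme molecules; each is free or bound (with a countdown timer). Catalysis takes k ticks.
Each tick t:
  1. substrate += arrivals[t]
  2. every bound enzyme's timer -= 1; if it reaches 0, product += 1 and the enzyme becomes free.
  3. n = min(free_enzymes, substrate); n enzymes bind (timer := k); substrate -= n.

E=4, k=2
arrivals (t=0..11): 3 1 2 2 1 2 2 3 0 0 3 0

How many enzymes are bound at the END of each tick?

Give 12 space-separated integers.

Answer: 3 4 3 4 3 3 4 4 3 1 3 3

Derivation:
t=0: arr=3 -> substrate=0 bound=3 product=0
t=1: arr=1 -> substrate=0 bound=4 product=0
t=2: arr=2 -> substrate=0 bound=3 product=3
t=3: arr=2 -> substrate=0 bound=4 product=4
t=4: arr=1 -> substrate=0 bound=3 product=6
t=5: arr=2 -> substrate=0 bound=3 product=8
t=6: arr=2 -> substrate=0 bound=4 product=9
t=7: arr=3 -> substrate=1 bound=4 product=11
t=8: arr=0 -> substrate=0 bound=3 product=13
t=9: arr=0 -> substrate=0 bound=1 product=15
t=10: arr=3 -> substrate=0 bound=3 product=16
t=11: arr=0 -> substrate=0 bound=3 product=16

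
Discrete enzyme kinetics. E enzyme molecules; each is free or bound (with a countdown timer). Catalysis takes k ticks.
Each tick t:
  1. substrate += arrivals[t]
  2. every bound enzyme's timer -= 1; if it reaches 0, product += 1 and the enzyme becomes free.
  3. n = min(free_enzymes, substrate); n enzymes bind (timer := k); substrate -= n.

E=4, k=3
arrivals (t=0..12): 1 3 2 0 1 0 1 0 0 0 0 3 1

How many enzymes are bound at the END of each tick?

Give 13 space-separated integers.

t=0: arr=1 -> substrate=0 bound=1 product=0
t=1: arr=3 -> substrate=0 bound=4 product=0
t=2: arr=2 -> substrate=2 bound=4 product=0
t=3: arr=0 -> substrate=1 bound=4 product=1
t=4: arr=1 -> substrate=0 bound=3 product=4
t=5: arr=0 -> substrate=0 bound=3 product=4
t=6: arr=1 -> substrate=0 bound=3 product=5
t=7: arr=0 -> substrate=0 bound=1 product=7
t=8: arr=0 -> substrate=0 bound=1 product=7
t=9: arr=0 -> substrate=0 bound=0 product=8
t=10: arr=0 -> substrate=0 bound=0 product=8
t=11: arr=3 -> substrate=0 bound=3 product=8
t=12: arr=1 -> substrate=0 bound=4 product=8

Answer: 1 4 4 4 3 3 3 1 1 0 0 3 4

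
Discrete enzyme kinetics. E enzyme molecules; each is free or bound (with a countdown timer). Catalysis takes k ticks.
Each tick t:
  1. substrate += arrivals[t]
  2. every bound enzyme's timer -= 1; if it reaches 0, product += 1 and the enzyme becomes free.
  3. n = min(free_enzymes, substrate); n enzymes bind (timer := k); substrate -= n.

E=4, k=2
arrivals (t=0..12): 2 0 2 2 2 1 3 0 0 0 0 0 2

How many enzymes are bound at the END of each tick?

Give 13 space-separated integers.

t=0: arr=2 -> substrate=0 bound=2 product=0
t=1: arr=0 -> substrate=0 bound=2 product=0
t=2: arr=2 -> substrate=0 bound=2 product=2
t=3: arr=2 -> substrate=0 bound=4 product=2
t=4: arr=2 -> substrate=0 bound=4 product=4
t=5: arr=1 -> substrate=0 bound=3 product=6
t=6: arr=3 -> substrate=0 bound=4 product=8
t=7: arr=0 -> substrate=0 bound=3 product=9
t=8: arr=0 -> substrate=0 bound=0 product=12
t=9: arr=0 -> substrate=0 bound=0 product=12
t=10: arr=0 -> substrate=0 bound=0 product=12
t=11: arr=0 -> substrate=0 bound=0 product=12
t=12: arr=2 -> substrate=0 bound=2 product=12

Answer: 2 2 2 4 4 3 4 3 0 0 0 0 2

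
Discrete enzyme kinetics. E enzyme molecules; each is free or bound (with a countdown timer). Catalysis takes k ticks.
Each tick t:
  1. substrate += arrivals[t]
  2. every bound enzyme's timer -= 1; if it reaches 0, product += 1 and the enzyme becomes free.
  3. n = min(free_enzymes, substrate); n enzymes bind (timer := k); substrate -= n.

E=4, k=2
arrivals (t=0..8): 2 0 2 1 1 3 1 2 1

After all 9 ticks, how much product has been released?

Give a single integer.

t=0: arr=2 -> substrate=0 bound=2 product=0
t=1: arr=0 -> substrate=0 bound=2 product=0
t=2: arr=2 -> substrate=0 bound=2 product=2
t=3: arr=1 -> substrate=0 bound=3 product=2
t=4: arr=1 -> substrate=0 bound=2 product=4
t=5: arr=3 -> substrate=0 bound=4 product=5
t=6: arr=1 -> substrate=0 bound=4 product=6
t=7: arr=2 -> substrate=0 bound=3 product=9
t=8: arr=1 -> substrate=0 bound=3 product=10

Answer: 10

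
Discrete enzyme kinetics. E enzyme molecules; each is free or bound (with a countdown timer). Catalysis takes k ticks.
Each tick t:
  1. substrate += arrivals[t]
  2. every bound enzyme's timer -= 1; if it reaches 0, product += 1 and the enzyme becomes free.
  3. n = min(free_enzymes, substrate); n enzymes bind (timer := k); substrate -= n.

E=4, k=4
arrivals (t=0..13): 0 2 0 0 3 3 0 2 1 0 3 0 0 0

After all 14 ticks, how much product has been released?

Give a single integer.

Answer: 10

Derivation:
t=0: arr=0 -> substrate=0 bound=0 product=0
t=1: arr=2 -> substrate=0 bound=2 product=0
t=2: arr=0 -> substrate=0 bound=2 product=0
t=3: arr=0 -> substrate=0 bound=2 product=0
t=4: arr=3 -> substrate=1 bound=4 product=0
t=5: arr=3 -> substrate=2 bound=4 product=2
t=6: arr=0 -> substrate=2 bound=4 product=2
t=7: arr=2 -> substrate=4 bound=4 product=2
t=8: arr=1 -> substrate=3 bound=4 product=4
t=9: arr=0 -> substrate=1 bound=4 product=6
t=10: arr=3 -> substrate=4 bound=4 product=6
t=11: arr=0 -> substrate=4 bound=4 product=6
t=12: arr=0 -> substrate=2 bound=4 product=8
t=13: arr=0 -> substrate=0 bound=4 product=10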